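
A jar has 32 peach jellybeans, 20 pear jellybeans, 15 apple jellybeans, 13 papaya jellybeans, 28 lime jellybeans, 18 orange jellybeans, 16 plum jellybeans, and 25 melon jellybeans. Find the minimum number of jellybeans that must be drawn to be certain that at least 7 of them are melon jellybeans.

149

In the worst case for collecting melon jellybeans, every non-melon jellybean comes out first.
There are 32 + 20 + 15 + 13 + 28 + 18 + 16 = 142 non-melon jellybeans altogether.
After those, each further jellybean must be melon, so 142 + 7 = 149 draws guarantee 7 melon jellybeans.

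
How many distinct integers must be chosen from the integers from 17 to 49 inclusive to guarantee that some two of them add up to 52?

25

Group the elements by complementary pair {x, 52−x}: {17,35}, {18,34}, {19,33}, …, giving 9 two-element pairs; the single value 26 (it cannot pair with itself since the integers are distinct); and 14 integers whose partner 52−x falls outside [17,49].
Treating each of those 24 groups as a pigeonhole, one can pick one integer per group — 24 integers — with no two summing to 52.
The 25th integer lands in an occupied pair, forcing a sum of 52.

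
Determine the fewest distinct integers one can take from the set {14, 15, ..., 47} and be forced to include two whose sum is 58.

20

Group the elements by complementary pair {x, 58−x}: {14,44}, {15,43}, {16,42}, …, giving 15 two-element pairs, the single value 29 (it cannot pair with itself since the integers are distinct), and 3 integers whose partner 58−x falls outside [14,47].
Pigeonhole: treating each of those 19 groups as a pigeonhole, one can pick one integer per group — 19 integers — with no two summing to 58.
The 20th integer lands in an occupied pair, forcing a sum of 58.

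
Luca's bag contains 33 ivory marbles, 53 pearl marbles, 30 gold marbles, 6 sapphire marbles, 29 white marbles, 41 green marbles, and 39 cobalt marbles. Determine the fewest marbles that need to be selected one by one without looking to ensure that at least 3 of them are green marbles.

193

In the worst case for collecting green marbles, every non-green marble comes out first.
There are 33 + 53 + 30 + 6 + 29 + 39 = 190 non-green marbles altogether.
After those, each further marble must be green, so 190 + 3 = 193 draws guarantee 3 green marbles.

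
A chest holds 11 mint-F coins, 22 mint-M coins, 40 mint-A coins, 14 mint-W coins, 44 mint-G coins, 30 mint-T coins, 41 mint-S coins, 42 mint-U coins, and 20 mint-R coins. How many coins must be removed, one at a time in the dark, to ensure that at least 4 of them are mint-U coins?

In the worst case for collecting mint-U coins, every non-mint-U coin comes out first.
There are 11 + 22 + 40 + 14 + 44 + 30 + 41 + 20 = 222 non-mint-U coins altogether.
After those, each further coin must be mint-U, so 222 + 4 = 226 draws guarantee 4 mint-U coins.

226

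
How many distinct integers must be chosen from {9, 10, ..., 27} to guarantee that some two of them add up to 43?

14

Two chosen integers sum to 43 exactly when both halves of some pair {x, 43−x} with 16 ≤ x ≤ 43−x ≤ 27 are chosen — 6 such pairs.
The remaining 7 elements (those with no distinct partner in range) can never complete a 43-sum, so the worst case takes all of them and one from each pair: 7 + 6 = 13.
The 14th integer has to be the second member of some pair, so 13 + 1 = 14.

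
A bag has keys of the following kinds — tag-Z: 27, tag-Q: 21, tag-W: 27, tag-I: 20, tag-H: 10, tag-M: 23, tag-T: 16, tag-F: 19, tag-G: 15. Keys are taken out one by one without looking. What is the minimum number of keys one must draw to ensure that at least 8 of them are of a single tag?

By the pigeonhole principle, put each drawn key into a box by tag. The largest draw with every box below 8 takes min(count, 7) from each tag.
Σ min(cᵢ, 7) = 7 + 7 + 7 + 7 + 7 + 7 + 7 + 7 + 7 = 63.
Draw number 63 + 1 = 64 must push one box to 8.

64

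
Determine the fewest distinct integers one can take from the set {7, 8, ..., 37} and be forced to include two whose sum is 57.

23

Two chosen integers sum to 57 exactly when both halves of some pair {x, 57−x} with 20 ≤ x ≤ 57−x ≤ 37 are chosen — 9 such pairs.
The remaining 13 elements (those with no distinct partner in range) can never complete a 57-sum, so the worst case takes all of them and one from each pair: 13 + 9 = 22.
By pigeonhole, the 23rd integer has to be the second member of some pair, so 22 + 1 = 23.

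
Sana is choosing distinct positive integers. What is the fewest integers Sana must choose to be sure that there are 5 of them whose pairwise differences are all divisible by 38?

153

Integers whose pairwise differences are multiples of 38 are exactly those sharing a remainder mod 38. By pigeonhole, the 38 residue classes mod 38 are the pigeonholes.
With 152 integers one could put 4 in each residue class and have no class reach 5.
The 153rd integer pushes some class to 5, so 38·4 + 1 = 153.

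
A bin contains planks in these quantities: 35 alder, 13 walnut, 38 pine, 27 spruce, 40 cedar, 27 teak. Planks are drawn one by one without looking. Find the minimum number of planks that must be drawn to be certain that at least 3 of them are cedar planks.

In the worst case for collecting cedar planks, every non-cedar plank comes out first.
There are 35 + 13 + 38 + 27 + 27 = 140 non-cedar planks altogether.
After those, each further plank must be cedar, so 140 + 3 = 143 draws guarantee 3 cedar planks.

143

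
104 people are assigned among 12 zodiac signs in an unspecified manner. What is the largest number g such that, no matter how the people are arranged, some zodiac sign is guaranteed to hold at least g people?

The 12 zodiac signs are the holes and the 104 people are the pigeons.
If every zodiac sign held at most 8 people, the total would be at most 12 × 8 = 96, which is less than 104.
So some zodiac sign holds at least ⌈104/12⌉ = 9 people.

9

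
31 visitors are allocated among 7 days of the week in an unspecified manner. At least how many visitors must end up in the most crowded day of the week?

5

Pigeonhole: the 7 days of the week are the holes and the 31 visitors are the pigeons.
If every day of the week held at most 4 visitors, the total would be at most 7 × 4 = 28, which is less than 31.
So some day of the week holds at least ⌈31/7⌉ = 5 visitors.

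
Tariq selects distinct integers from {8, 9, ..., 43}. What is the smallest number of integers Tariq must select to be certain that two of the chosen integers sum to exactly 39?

Group the elements by complementary pair {x, 39−x}: {8,31}, {9,30}, {10,29}, …, giving 12 two-element pairs and 12 integers whose partner 39−x falls outside [8,43].
Treating each of those 24 groups as a pigeonhole, one can pick one integer per group — 24 integers — with no two summing to 39.
The 25th integer lands in an occupied pair, forcing a sum of 39.

25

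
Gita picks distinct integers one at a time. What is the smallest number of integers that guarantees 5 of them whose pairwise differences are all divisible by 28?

113

Integers whose pairwise differences are multiples of 28 are exactly those sharing a remainder mod 28. The 28 residue classes mod 28 are the pigeonholes.
With 112 integers one could put 4 in each residue class and have no class reach 5.
The 113th integer pushes some class to 5, so 28·4 + 1 = 113.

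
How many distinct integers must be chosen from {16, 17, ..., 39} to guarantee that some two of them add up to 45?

18

Group the elements by complementary pair {x, 45−x}: {16,29}, {17,28}, {18,27}, …, giving 7 two-element pairs and 10 integers whose partner 45−x falls outside [16,39].
By the pigeonhole principle, treating each of those 17 groups as a pigeonhole, one can pick one integer per group — 17 integers — with no two summing to 45.
The 18th integer lands in an occupied pair, forcing a sum of 45.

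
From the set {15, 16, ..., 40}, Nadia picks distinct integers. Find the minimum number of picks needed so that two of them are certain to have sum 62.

18

Group the elements by complementary pair {x, 62−x}: {22,40}, {23,39}, {24,38}, …, giving 9 two-element pairs, the single value 31 (it cannot pair with itself since the integers are distinct), and 7 integers whose partner 62−x falls outside [15,40].
Pigeonhole: treating each of those 17 groups as a pigeonhole, one can pick one integer per group — 17 integers — with no two summing to 62.
The 18th integer lands in an occupied pair, forcing a sum of 62.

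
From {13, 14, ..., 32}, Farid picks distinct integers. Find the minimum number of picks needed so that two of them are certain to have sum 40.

14

A set avoiding the sum 40 can contain at most one of each pair {x, 40−x}, plus the 6 elements whose complement lies outside the range or equal to its own complement.
The integers 20, …, 32 (13 of them) are such a set: any two sum to at least 20+21 = 41 > 40.
Any 14th integer completes one of the 7 pairs, so 14 choices force a sum of 40.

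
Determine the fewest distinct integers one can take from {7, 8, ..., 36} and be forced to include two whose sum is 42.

17

Two chosen integers sum to 42 exactly when both halves of some pair {x, 42−x} with 7 ≤ x ≤ 42−x ≤ 35 are chosen — 14 such pairs.
The remaining 2 elements (those with no distinct partner in range) can never complete a 42-sum, so the worst case takes all of them and one from each pair: 2 + 14 = 16.
Pigeonhole: the 17th integer has to be the second member of some pair, so 16 + 1 = 17.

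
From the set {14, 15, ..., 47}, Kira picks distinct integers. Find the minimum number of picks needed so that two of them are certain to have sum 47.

Group the elements by complementary pair {x, 47−x}: {14,33}, {15,32}, {16,31}, …, giving 10 two-element pairs and 14 integers whose partner 47−x falls outside [14,47].
Treating each of those 24 groups as a pigeonhole, one can pick one integer per group — 24 integers — with no two summing to 47.
The 25th integer lands in an occupied pair, forcing a sum of 47.

25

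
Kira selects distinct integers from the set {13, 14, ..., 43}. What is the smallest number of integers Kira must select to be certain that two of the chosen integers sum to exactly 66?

A set avoiding the sum 66 can contain at most one of each pair {x, 66−x}, plus the 11 elements whose complement lies outside the range or equal to its own complement.
The integers 13, …, 33 (21 of them) are such a set: any two sum to at least 13+14 = 27 and at most 32+33 = 65 < 66.
Any 22nd integer completes one of the 10 pairs, so 22 choices force a sum of 66.

22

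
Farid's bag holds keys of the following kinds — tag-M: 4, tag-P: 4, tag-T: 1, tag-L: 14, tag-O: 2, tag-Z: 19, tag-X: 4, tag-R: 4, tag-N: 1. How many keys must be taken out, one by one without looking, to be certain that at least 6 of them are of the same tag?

Put each drawn key into a box by tag. The largest draw with every box below 6 takes min(count, 5) from each tag; tags with fewer than 5 contribute all they have.
Σ min(cᵢ, 5) = 4 + 4 + 1 + 5 + 2 + 5 + 4 + 4 + 1 = 30.
Draw number 30 + 1 = 31 must push one box to 6.

31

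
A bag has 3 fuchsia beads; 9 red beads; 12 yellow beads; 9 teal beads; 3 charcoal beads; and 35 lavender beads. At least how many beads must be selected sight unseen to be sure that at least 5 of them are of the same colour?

23

Pigeonhole: the 6 colours are the holes; the beads drawn are the pigeons.
To avoid 5 of any one colour, the worst case takes at most 4 of each colour, or every bead of a colour that has fewer than 4.
That gives 3 + 4 + 4 + 4 + 3 + 4 = 22 beads with no colour reaching 5.
The next bead forces some colour to 5, so 22 + 1 = 23.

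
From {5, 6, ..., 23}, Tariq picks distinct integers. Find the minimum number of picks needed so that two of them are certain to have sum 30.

12

Group the elements by complementary pair {x, 30−x}: {7,23}, {8,22}, {9,21}, …, giving 8 two-element pairs, the single value 15 (it cannot pair with itself since the integers are distinct), and 2 integers whose partner 30−x falls outside [5,23].
Pigeonhole: treating each of those 11 groups as a pigeonhole, one can pick one integer per group — 11 integers — with no two summing to 30.
The 12th integer lands in an occupied pair, forcing a sum of 30.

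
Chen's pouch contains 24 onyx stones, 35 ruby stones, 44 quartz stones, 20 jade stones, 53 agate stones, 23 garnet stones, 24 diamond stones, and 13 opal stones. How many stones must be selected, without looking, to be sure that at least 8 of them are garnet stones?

In the worst case for collecting garnet stones, every non-garnet stone comes out first.
There are 24 + 35 + 44 + 20 + 53 + 24 + 13 = 213 non-garnet stones altogether.
After those, each further stone must be garnet, so 213 + 8 = 221 draws guarantee 8 garnet stones.

221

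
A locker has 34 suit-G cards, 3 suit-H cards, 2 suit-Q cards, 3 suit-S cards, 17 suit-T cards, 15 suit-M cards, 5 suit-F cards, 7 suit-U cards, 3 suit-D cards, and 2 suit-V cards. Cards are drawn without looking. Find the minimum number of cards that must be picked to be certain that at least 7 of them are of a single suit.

An adversary could hand out at most 6 cards per suit (6 suits run out sooner): 6 + 3 + 2 + 3 + 6 + 6 + 5 + 6 + 3 + 2 = 42 cards and still no suit has 7.
One more card lands in a suit already at 6, so 43 draws are enough and 42 are not.

43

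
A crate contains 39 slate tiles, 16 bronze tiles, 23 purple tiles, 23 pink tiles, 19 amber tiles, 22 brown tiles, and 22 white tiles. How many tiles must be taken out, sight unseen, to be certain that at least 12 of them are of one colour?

An adversary could hand out at most 11 tiles per colour: 11 + 11 + 11 + 11 + 11 + 11 + 11 = 77 tiles and still no colour has 12.
One more tile lands in a colour already at 11, so 78 draws are enough and 77 are not.

78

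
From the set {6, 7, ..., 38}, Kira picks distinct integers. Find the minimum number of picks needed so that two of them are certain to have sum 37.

21

Group the elements by complementary pair {x, 37−x}: {6,31}, {7,30}, {8,29}, …, giving 13 two-element pairs and 7 integers whose partner 37−x falls outside [6,38].
Pigeonhole: treating each of those 20 groups as a pigeonhole, one can pick one integer per group — 20 integers — with no two summing to 37.
The 21st integer lands in an occupied pair, forcing a sum of 37.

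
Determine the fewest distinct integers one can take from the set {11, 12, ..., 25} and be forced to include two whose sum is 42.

A set avoiding the sum 42 can contain at most one of each pair {x, 42−x}, plus the 7 elements whose complement lies outside the range or equal to its own complement.
The integers 11, …, 21 (11 of them) are such a set: any two sum to at least 11+12 = 23 and at most 20+21 = 41 < 42.
Pigeonhole: any 12th integer completes one of the 4 pairs, so 12 choices force a sum of 42.

12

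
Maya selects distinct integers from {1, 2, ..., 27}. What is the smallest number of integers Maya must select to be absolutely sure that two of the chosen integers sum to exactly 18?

Group the elements by complementary pair {x, 18−x}: {1,17}, {2,16}, {3,15}, …, giving 8 two-element pairs, the single value 9 (it cannot pair with itself since the integers are distinct), and 10 integers whose partner 18−x falls outside [1,27].
By pigeonhole, treating each of those 19 groups as a pigeonhole, one can pick one integer per group — 19 integers — with no two summing to 18.
The 20th integer lands in an occupied pair, forcing a sum of 18.

20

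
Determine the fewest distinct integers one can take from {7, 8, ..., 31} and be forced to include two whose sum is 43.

Group the elements by complementary pair {x, 43−x}: {12,31}, {13,30}, {14,29}, …, giving 10 two-element pairs and 5 integers whose partner 43−x falls outside [7,31].
Treating each of those 15 groups as a pigeonhole, one can pick one integer per group — 15 integers — with no two summing to 43.
The 16th integer lands in an occupied pair, forcing a sum of 43.

16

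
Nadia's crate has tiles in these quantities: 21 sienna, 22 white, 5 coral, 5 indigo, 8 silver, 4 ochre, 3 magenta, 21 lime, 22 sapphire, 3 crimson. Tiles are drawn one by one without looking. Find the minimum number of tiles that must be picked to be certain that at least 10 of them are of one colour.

65

The 10 colours are the holes; the tiles drawn are the pigeons.
To avoid 10 of any one colour, the worst case takes at most 9 of each colour, or every tile of a colour that has fewer than 9.
That gives 9 + 9 + 5 + 5 + 8 + 4 + 3 + 9 + 9 + 3 = 64 tiles with no colour reaching 10.
The next tile forces some colour to 10, so 64 + 1 = 65.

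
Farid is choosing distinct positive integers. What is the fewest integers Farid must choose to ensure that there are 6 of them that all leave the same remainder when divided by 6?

By pigeonhole, the 6 residue classes mod 6 are the pigeonholes.
With 30 integers one could put 5 in each residue class and have no class reach 6.
The 31st integer pushes some class to 6, so 6·5 + 1 = 31.

31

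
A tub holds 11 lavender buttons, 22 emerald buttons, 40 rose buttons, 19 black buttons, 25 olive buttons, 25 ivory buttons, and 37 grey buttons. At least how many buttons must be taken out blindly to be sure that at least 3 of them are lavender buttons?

171

In the worst case for collecting lavender buttons, every non-lavender button comes out first.
There are 22 + 40 + 19 + 25 + 25 + 37 = 168 non-lavender buttons altogether.
After those, each further button must be lavender, so 168 + 3 = 171 draws guarantee 3 lavender buttons.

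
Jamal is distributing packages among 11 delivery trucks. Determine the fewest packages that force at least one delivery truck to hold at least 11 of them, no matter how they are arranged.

With 110 packages one could put exactly 10 in each of the 11 delivery trucks, and no delivery truck would reach 11.
By the pigeonhole principle, one more package must land in a delivery truck that already has 10, giving it 11.
So 11 × 10 + 1 = 111 packages are required.

111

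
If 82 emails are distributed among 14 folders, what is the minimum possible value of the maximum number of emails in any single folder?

6

By pigeonhole, the 14 folders are the holes and the 82 emails are the pigeons.
If every folder held at most 5 emails, the total would be at most 14 × 5 = 70, which is less than 82.
So some folder holds at least ⌈82/14⌉ = 6 emails.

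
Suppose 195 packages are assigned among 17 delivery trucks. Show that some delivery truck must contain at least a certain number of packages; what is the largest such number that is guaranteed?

12

The 17 delivery trucks are the holes and the 195 packages are the pigeons.
If every delivery truck held at most 11 packages, the total would be at most 17 × 11 = 187, which is less than 195.
So some delivery truck holds at least ⌈195/17⌉ = 12 packages.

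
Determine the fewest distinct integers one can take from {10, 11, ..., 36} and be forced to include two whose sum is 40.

18

Two chosen integers sum to 40 exactly when both halves of some pair {x, 40−x} with 10 ≤ x ≤ 40−x ≤ 30 are chosen — 10 such pairs.
The remaining 7 elements (those with no distinct partner in range) can never complete a 40-sum, so the worst case takes all of them and one from each pair: 7 + 10 = 17.
By pigeonhole, the 18th integer has to be the second member of some pair, so 17 + 1 = 18.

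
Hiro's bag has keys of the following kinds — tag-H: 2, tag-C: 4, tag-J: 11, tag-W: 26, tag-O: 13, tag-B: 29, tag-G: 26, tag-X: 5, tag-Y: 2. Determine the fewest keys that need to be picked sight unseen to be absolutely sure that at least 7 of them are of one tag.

Pigeonhole: put each drawn key into a box by tag. The largest draw with every box below 7 takes min(count, 6) from each tag; tags with fewer than 6 contribute all they have.
Σ min(cᵢ, 6) = 2 + 4 + 6 + 6 + 6 + 6 + 6 + 5 + 2 = 43.
Draw number 43 + 1 = 44 must push one box to 7.

44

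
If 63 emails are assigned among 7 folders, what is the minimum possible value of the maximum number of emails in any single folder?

By the pigeonhole principle, the 7 folders are the holes and the 63 emails are the pigeons.
If every folder held at most 8 emails, the total would be at most 7 × 8 = 56, which is less than 63.
So some folder holds at least ⌈63/7⌉ = 9 emails.

9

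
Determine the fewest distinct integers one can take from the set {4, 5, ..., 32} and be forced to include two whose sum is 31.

Two chosen integers sum to 31 exactly when both halves of some pair {x, 31−x} with 4 ≤ x ≤ 31−x ≤ 27 are chosen — 12 such pairs.
The remaining 5 elements (those with no distinct partner in range) can never complete a 31-sum, so the worst case takes all of them and one from each pair: 5 + 12 = 17.
The 18th integer has to be the second member of some pair, so 17 + 1 = 18.

18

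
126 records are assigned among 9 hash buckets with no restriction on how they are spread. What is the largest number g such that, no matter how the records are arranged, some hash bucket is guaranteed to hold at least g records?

14

The 9 hash buckets are the holes and the 126 records are the pigeons.
If every hash bucket held at most 13 records, the total would be at most 9 × 13 = 117, which is less than 126.
So some hash bucket holds at least ⌈126/9⌉ = 14 records.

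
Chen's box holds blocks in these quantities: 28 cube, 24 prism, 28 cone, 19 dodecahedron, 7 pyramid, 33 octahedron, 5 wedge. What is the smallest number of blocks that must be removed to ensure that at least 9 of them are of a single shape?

53

An adversary could hand out at most 8 blocks per shape (pyramid, wedge run out sooner): 8 + 8 + 8 + 8 + 7 + 8 + 5 = 52 blocks and still no shape has 9.
By pigeonhole, one more block lands in a shape already at 8, so 53 draws are enough and 52 are not.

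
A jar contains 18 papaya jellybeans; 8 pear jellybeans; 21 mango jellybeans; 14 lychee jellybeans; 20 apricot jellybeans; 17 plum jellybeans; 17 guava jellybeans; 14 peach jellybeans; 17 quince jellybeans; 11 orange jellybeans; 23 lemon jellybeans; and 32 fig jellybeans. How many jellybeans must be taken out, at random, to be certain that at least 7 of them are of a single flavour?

73

By the pigeonhole principle, put each drawn jellybean into a box by flavour. The largest draw with every box below 7 takes min(count, 6) from each flavour.
Σ min(cᵢ, 6) = 6 + 6 + 6 + 6 + 6 + 6 + 6 + 6 + 6 + 6 + 6 + 6 = 72.
Draw number 72 + 1 = 73 must push one box to 7.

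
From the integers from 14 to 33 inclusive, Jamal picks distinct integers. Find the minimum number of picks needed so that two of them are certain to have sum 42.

14

A set avoiding the sum 42 can contain at most one of each pair {x, 42−x}, plus the 6 elements whose complement lies outside the range or equal to its own complement.
The integers 21, …, 33 (13 of them) are such a set: any two sum to at least 21+22 = 43 > 42.
Pigeonhole: any 14th integer completes one of the 7 pairs, so 14 choices force a sum of 42.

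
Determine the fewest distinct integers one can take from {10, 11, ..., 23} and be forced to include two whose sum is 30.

A set avoiding the sum 30 can contain at most one of each pair {x, 30−x}, plus the 4 elements whose complement lies outside the range or equal to its own complement.
The integers 15, …, 23 (9 of them) are such a set: any two sum to at least 15+16 = 31 > 30.
Any 10th integer completes one of the 5 pairs, so 10 choices force a sum of 30.

10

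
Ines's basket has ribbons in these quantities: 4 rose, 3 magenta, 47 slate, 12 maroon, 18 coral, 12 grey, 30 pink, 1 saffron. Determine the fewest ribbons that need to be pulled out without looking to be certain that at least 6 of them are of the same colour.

34

An adversary could hand out at most 5 ribbons per colour (rose, magenta, saffron run out sooner): 4 + 3 + 5 + 5 + 5 + 5 + 5 + 1 = 33 ribbons and still no colour has 6.
One more ribbon lands in a colour already at 5, so 34 draws are enough and 33 are not.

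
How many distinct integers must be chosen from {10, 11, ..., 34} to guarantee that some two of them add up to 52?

A set avoiding the sum 52 can contain at most one of each pair {x, 52−x}, plus the 9 elements whose complement lies outside the range or equal to its own complement.
The integers 10, …, 26 (17 of them) are such a set: any two sum to at least 10+11 = 21 and at most 25+26 = 51 < 52.
Any 18th integer completes one of the 8 pairs, so 18 choices force a sum of 52.

18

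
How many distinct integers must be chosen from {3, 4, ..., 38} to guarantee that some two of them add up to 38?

Two chosen integers sum to 38 exactly when both halves of some pair {x, 38−x} with 3 ≤ x ≤ 38−x ≤ 35 are chosen — 16 such pairs.
The remaining 4 elements (those with no distinct partner in range) can never complete a 38-sum, so the worst case takes all of them and one from each pair: 4 + 16 = 20.
By pigeonhole, the 21st integer has to be the second member of some pair, so 20 + 1 = 21.

21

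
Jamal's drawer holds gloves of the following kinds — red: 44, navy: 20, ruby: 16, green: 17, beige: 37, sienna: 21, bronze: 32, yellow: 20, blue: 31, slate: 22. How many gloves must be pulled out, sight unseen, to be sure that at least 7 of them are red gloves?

In the worst case for collecting red gloves, every non-red glove comes out first.
There are 20 + 16 + 17 + 37 + 21 + 32 + 20 + 31 + 22 = 216 non-red gloves altogether.
After those, each further glove must be red, so 216 + 7 = 223 draws guarantee 7 red gloves.

223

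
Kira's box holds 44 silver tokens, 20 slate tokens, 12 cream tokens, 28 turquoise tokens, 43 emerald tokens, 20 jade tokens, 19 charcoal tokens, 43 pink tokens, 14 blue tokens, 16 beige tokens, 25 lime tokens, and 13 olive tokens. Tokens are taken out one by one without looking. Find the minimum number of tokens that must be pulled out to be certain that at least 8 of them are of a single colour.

85

The 12 colours are the holes; the tokens drawn are the pigeons.
To avoid 8 of any one colour, the worst case takes at most 7 of each colour.
That gives 7 + 7 + 7 + 7 + 7 + 7 + 7 + 7 + 7 + 7 + 7 + 7 = 84 tokens with no colour reaching 8.
The next token forces some colour to 8, so 84 + 1 = 85.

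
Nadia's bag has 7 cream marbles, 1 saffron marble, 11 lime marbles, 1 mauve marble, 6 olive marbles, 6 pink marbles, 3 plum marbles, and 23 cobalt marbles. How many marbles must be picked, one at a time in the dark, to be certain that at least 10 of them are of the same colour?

Put each drawn marble into a box by colour. The largest draw with every box below 10 takes min(count, 9) from each colour; colours with fewer than 9 contribute all they have.
Σ min(cᵢ, 9) = 7 + 1 + 9 + 1 + 6 + 6 + 3 + 9 = 42.
Draw number 42 + 1 = 43 must push one box to 10.

43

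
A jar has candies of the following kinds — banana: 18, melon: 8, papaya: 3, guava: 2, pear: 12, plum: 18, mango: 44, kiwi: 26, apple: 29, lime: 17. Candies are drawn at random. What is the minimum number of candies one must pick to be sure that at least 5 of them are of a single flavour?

Pigeonhole: put each drawn candy into a box by flavour. The largest draw with every box below 5 takes min(count, 4) from each flavour; flavours with fewer than 4 contribute all they have.
Σ min(cᵢ, 4) = 4 + 4 + 3 + 2 + 4 + 4 + 4 + 4 + 4 + 4 = 37.
Draw number 37 + 1 = 38 must push one box to 5.

38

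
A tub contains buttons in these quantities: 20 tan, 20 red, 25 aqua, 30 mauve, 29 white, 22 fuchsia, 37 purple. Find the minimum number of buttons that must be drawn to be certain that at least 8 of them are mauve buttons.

In the worst case for collecting mauve buttons, every non-mauve button comes out first.
There are 20 + 20 + 25 + 29 + 22 + 37 = 153 non-mauve buttons altogether.
After those, each further button must be mauve, so 153 + 8 = 161 draws guarantee 8 mauve buttons.

161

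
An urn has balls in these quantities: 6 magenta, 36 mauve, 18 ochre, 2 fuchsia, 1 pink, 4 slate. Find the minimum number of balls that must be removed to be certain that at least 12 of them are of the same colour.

An adversary could hand out at most 11 balls per colour (4 colours run out sooner): 6 + 11 + 11 + 2 + 1 + 4 = 35 balls and still no colour has 12.
By pigeonhole, one more ball lands in a colour already at 11, so 36 draws are enough and 35 are not.

36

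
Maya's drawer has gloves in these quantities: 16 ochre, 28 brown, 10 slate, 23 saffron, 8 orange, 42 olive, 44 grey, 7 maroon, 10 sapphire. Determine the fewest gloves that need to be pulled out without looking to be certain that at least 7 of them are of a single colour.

55

An adversary could hand out at most 6 gloves per colour: 6 + 6 + 6 + 6 + 6 + 6 + 6 + 6 + 6 = 54 gloves and still no colour has 7.
One more glove lands in a colour already at 6, so 55 draws are enough and 54 are not.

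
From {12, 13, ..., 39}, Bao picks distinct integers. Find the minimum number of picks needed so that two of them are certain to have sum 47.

Two chosen integers sum to 47 exactly when both halves of some pair {x, 47−x} with 12 ≤ x ≤ 47−x ≤ 35 are chosen — 12 such pairs.
The remaining 4 elements (those with no distinct partner in range) can never complete a 47-sum, so the worst case takes all of them and one from each pair: 4 + 12 = 16.
By the pigeonhole principle, the 17th integer has to be the second member of some pair, so 16 + 1 = 17.

17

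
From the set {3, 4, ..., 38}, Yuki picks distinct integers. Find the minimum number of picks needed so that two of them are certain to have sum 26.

27

Group the elements by complementary pair {x, 26−x}: {3,23}, {4,22}, {5,21}, …, giving 10 two-element pairs, the single value 13 (it cannot pair with itself since the integers are distinct), and 15 integers whose partner 26−x falls outside [3,38].
Treating each of those 26 groups as a pigeonhole, one can pick one integer per group — 26 integers — with no two summing to 26.
The 27th integer lands in an occupied pair, forcing a sum of 26.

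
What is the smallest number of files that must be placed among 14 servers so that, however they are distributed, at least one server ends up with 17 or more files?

With 224 files one could put exactly 16 in each of the 14 servers, and no server would reach 17.
One more file must land in a server that already has 16, giving it 17.
So 14 × 16 + 1 = 225 files are required.

225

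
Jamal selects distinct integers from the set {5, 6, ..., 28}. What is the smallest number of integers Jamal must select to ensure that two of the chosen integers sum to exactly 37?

Group the elements by complementary pair {x, 37−x}: {9,28}, {10,27}, {11,26}, …, giving 10 two-element pairs and 4 integers whose partner 37−x falls outside [5,28].
By pigeonhole, treating each of those 14 groups as a pigeonhole, one can pick one integer per group — 14 integers — with no two summing to 37.
The 15th integer lands in an occupied pair, forcing a sum of 37.

15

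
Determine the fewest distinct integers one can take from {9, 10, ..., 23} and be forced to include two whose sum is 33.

A set avoiding the sum 33 can contain at most one of each pair {x, 33−x}, plus the 1 element whose complement lies outside the range.
The integers 9, …, 16 (8 of them) are such a set: any two sum to at least 9+10 = 19 and at most 15+16 = 31 < 33.
Pigeonhole: any 9th integer completes one of the 7 pairs, so 9 choices force a sum of 33.

9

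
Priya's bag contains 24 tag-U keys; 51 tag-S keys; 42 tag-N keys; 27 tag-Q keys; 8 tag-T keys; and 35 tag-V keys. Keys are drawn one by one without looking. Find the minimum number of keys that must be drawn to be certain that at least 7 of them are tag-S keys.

In the worst case for collecting tag-S keys, every non-tag-S key comes out first.
There are 24 + 42 + 27 + 8 + 35 = 136 non-tag-S keys altogether.
After those, each further key must be tag-S, so 136 + 7 = 143 draws guarantee 7 tag-S keys.

143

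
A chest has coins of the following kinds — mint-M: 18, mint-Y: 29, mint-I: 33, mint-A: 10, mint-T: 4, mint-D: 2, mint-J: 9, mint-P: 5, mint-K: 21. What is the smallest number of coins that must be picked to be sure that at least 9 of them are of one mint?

By pigeonhole, the 9 mints are the holes; the coins drawn are the pigeons.
To avoid 9 of any one mint, the worst case takes at most 8 of each mint, or every coin of a mint that has fewer than 8.
That gives 8 + 8 + 8 + 8 + 4 + 2 + 8 + 5 + 8 = 59 coins with no mint reaching 9.
The next coin forces some mint to 9, so 59 + 1 = 60.

60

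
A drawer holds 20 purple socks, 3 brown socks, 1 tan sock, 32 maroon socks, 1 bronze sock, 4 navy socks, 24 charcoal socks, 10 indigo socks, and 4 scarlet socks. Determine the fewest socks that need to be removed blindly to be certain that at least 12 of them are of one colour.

An adversary could hand out at most 11 socks per colour (6 colours run out sooner): 11 + 3 + 1 + 11 + 1 + 4 + 11 + 10 + 4 = 56 socks and still no colour has 12.
One more sock lands in a colour already at 11, so 57 draws are enough and 56 are not.

57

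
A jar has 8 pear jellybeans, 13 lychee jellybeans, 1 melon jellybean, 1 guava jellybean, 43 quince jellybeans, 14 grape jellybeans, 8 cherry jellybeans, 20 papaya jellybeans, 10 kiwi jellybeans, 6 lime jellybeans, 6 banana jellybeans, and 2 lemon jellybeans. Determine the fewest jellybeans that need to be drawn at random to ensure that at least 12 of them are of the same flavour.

Put each drawn jellybean into a box by flavour. The largest draw with every box below 12 takes min(count, 11) from each flavour; flavours with fewer than 11 contribute all they have.
Σ min(cᵢ, 11) = 8 + 11 + 1 + 1 + 11 + 11 + 8 + 11 + 10 + 6 + 6 + 2 = 86.
Draw number 86 + 1 = 87 must push one box to 12.

87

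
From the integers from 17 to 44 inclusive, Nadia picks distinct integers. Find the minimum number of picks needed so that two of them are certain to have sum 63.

16

Group the elements by complementary pair {x, 63−x}: {19,44}, {20,43}, {21,42}, …, giving 13 two-element pairs and 2 integers whose partner 63−x falls outside [17,44].
By the pigeonhole principle, treating each of those 15 groups as a pigeonhole, one can pick one integer per group — 15 integers — with no two summing to 63.
The 16th integer lands in an occupied pair, forcing a sum of 63.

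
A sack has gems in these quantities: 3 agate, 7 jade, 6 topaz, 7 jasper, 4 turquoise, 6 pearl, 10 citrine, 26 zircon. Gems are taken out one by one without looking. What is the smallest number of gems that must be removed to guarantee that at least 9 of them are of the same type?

50

An adversary could hand out at most 8 gems per type (6 types run out sooner): 3 + 7 + 6 + 7 + 4 + 6 + 8 + 8 = 49 gems and still no type has 9.
One more gem lands in a type already at 8, so 50 draws are enough and 49 are not.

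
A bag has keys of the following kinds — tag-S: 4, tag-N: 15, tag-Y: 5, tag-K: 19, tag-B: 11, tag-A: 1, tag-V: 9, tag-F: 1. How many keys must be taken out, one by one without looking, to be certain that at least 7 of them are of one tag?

By pigeonhole, put each drawn key into a box by tag. The largest draw with every box below 7 takes min(count, 6) from each tag; tags with fewer than 6 contribute all they have.
Σ min(cᵢ, 6) = 4 + 6 + 5 + 6 + 6 + 1 + 6 + 1 = 35.
Draw number 35 + 1 = 36 must push one box to 7.

36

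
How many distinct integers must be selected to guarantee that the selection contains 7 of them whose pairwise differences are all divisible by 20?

Integers whose pairwise differences are multiples of 20 are exactly those sharing a remainder mod 20. Pigeonhole: the 20 residue classes mod 20 are the pigeonholes.
With 120 integers one could put 6 in each residue class and have no class reach 7.
The 121st integer pushes some class to 7, so 20·6 + 1 = 121.

121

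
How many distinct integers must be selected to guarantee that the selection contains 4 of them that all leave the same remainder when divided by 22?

Pigeonhole: the 22 residue classes mod 22 are the pigeonholes.
With 66 integers one could put 3 in each residue class and have no class reach 4.
The 67th integer pushes some class to 4, so 22·3 + 1 = 67.

67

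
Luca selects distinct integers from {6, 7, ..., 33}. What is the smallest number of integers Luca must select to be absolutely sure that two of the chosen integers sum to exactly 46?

19

Two chosen integers sum to 46 exactly when both halves of some pair {x, 46−x} with 13 ≤ x ≤ 46−x ≤ 33 are chosen — 10 such pairs.
The remaining 8 elements (those with no distinct partner in range) can never complete a 46-sum, so the worst case takes all of them and one from each pair: 8 + 10 = 18.
Pigeonhole: the 19th integer has to be the second member of some pair, so 18 + 1 = 19.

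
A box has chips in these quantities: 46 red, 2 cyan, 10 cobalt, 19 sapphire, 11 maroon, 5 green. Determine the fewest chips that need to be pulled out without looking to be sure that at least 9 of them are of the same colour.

40

An adversary could hand out at most 8 chips per colour (cyan, green run out sooner): 8 + 2 + 8 + 8 + 8 + 5 = 39 chips and still no colour has 9.
One more chip lands in a colour already at 8, so 40 draws are enough and 39 are not.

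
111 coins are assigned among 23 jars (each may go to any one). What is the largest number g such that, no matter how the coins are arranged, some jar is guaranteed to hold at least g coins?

5

The 23 jars are the holes and the 111 coins are the pigeons.
If every jar held at most 4 coins, the total would be at most 23 × 4 = 92, which is less than 111.
So some jar holds at least ⌈111/23⌉ = 5 coins.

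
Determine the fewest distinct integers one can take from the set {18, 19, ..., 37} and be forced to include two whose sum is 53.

12

A set avoiding the sum 53 can contain at most one of each pair {x, 53−x}, plus the 2 elements whose complement lies outside the range.
The integers 27, …, 37 (11 of them) are such a set: any two sum to at least 27+28 = 55 > 53.
Any 12th integer completes one of the 9 pairs, so 12 choices force a sum of 53.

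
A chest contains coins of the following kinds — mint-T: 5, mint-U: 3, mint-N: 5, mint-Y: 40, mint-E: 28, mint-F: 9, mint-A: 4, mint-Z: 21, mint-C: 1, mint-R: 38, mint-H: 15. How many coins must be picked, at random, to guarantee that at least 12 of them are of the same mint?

Put each drawn coin into a box by mint. The largest draw with every box below 12 takes min(count, 11) from each mint; mints with fewer than 11 contribute all they have.
Σ min(cᵢ, 11) = 5 + 3 + 5 + 11 + 11 + 9 + 4 + 11 + 1 + 11 + 11 = 82.
Draw number 82 + 1 = 83 must push one box to 12.

83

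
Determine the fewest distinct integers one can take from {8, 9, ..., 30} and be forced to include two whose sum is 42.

A set avoiding the sum 42 can contain at most one of each pair {x, 42−x}, plus the 5 elements whose complement lies outside the range or equal to its own complement.
The integers 8, …, 21 (14 of them) are such a set: any two sum to at least 8+9 = 17 and at most 20+21 = 41 < 42.
Any 15th integer completes one of the 9 pairs, so 15 choices force a sum of 42.

15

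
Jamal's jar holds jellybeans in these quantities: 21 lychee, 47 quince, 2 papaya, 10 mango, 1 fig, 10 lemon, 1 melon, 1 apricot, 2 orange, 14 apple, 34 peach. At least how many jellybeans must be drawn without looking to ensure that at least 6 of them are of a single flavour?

38

The 11 flavours are the holes; the jellybeans drawn are the pigeons.
To avoid 6 of any one flavour, the worst case takes at most 5 of each flavour, or every jellybean of a flavour that has fewer than 5.
That gives 5 + 5 + 2 + 5 + 1 + 5 + 1 + 1 + 2 + 5 + 5 = 37 jellybeans with no flavour reaching 6.
The next jellybean forces some flavour to 6, so 37 + 1 = 38.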